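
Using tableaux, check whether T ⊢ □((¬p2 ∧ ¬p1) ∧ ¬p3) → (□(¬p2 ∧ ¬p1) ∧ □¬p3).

Yes, valid

Tableau for the negation ¬(□((¬p2 ∧ ¬p1) ∧ ¬p3) → (□(¬p2 ∧ ¬p1) ∧ □¬p3)):
1. ¬(□((¬p2 ∧ ¬p1) ∧ ¬p3) → (□(¬p2 ∧ ¬p1) ∧ □¬p3)), w0
2. □((¬p2 ∧ ¬p1) ∧ ¬p3), w0   [¬→-rule on 1]
3. ¬(□(¬p2 ∧ ¬p1) ∧ □¬p3), w0   [¬→-rule on 1]
4. (¬p2 ∧ ¬p1) ∧ ¬p3, w0   [□-rule on 2 via w0Rw0]
5. ¬p2 ∧ ¬p1, w0   [∧-rule on 4]
6. ¬p3, w0   [∧-rule on 4]
7. ¬p2, w0   [∧-rule on 5]
8. ¬p1, w0   [∧-rule on 5]
9. ¬□(¬p2 ∧ ¬p1), w0   [¬∧-rule on 3 (branches; this branch)]
10. ¬(¬p2 ∧ ¬p1), w1   [¬□-rule on 9: fresh world w1, w0Rw1]
11. (¬p2 ∧ ¬p1) ∧ ¬p3, w1   [□-rule on 2 via w0Rw1]
12. ¬p2 ∧ ¬p1, w1   [∧-rule on 11]
13. ¬p3, w1   [∧-rule on 11]
14. ¬p2, w1   [∧-rule on 12]
15. ¬p1, w1   [∧-rule on 12]
16. p1, w1   [¬∧-rule on 10 (branches; this branch)]
Accessibility: w0Rw0, w0Rw1, w1Rw1
Branch closes: p1 and ¬p1 both at w1.
All branches of the negation close; one closing branch shown above.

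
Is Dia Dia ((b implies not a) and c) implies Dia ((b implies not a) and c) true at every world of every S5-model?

Tableau for the negation not (Dia Dia ((b implies not a) and c) implies Dia ((b implies not a) and c)):
1. not (Dia Dia ((b implies not a) and c) implies Dia ((b implies not a) and c)), u
2. Dia Dia ((b implies not a) and c), u
3. not Dia ((b implies not a) and c), u
4. not ((b implies not a) and c), u
5. not (b implies not a), u
6. b, u
7. a, u
8. Dia ((b implies not a) and c), v
9. not ((b implies not a) and c), v
10. not (b implies not a), v
11. b, v
12. a, v
13. (b implies not a) and c, w
14. b implies not a, w
15. c, w
16. not ((b implies not a) and c), w
17. not a, w
18. not (b implies not a), w
19. b, w
20. a, w
Accessibility: uRu, uRv, uRw, vRu, vRv, vRw, wRu, wRv, wRw
Branch closes: a and not a both at w.
All branches of the negation close; one closing branch shown above.

Valid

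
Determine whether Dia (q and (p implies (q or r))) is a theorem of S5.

Invalid (countermodel exists)

Tableau for the negation not Dia (q and (p implies (q or r))):
1. not Dia (q and (p implies (q or r))), u
2. not (q and (p implies (q or r))), u
3. not (p implies (q or r)), u
4. p, u
5. not (q or r), u
6. not q, u
7. not r, u
Accessibility: uRu
The negation has an open branch (countermodel exists).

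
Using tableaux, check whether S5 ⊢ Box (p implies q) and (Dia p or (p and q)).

Not valid

Tableau for the negation not (Box (p implies q) and (Dia p or (p and q))):
1. not (Box (p implies q) and (Dia p or (p and q))), u
2. not (Dia p or (p and q)), u   [neg-and-rule on 1 (branches; this branch)]
3. not Dia p, u   [neg-or-rule on 2]
4. not (p and q), u   [neg-or-rule on 2]
5. not p, u   [neg-Dia-rule on 3 via uRu]
6. not q, u   [neg-and-rule on 4 (branches; this branch)]
Accessibility: uRu
The negation has an open branch (countermodel exists).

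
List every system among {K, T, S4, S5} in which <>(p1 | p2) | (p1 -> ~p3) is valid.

K-tableau for the negation ~(<>(p1 | p2) | (p1 -> ~p3)):
1. ~(<>(p1 | p2) | (p1 -> ~p3)), w0
2. ~<>(p1 | p2), w0
3. ~(p1 -> ~p3), w0
4. p1, w0
5. p3, w0
Complete open branch: countermodel on a K-frame, so not valid in K.
T-tableau for the negation ~(<>(p1 | p2) | (p1 -> ~p3)):
1. ~(<>(p1 | p2) | (p1 -> ~p3)), w0
2. ~<>(p1 | p2), w0
3. ~(p1 -> ~p3), w0
4. p1, w0
5. p3, w0
6. ~(p1 | p2), w0
7. ~p1, w0
8. ~p2, w0
Accessibility: w0Rw0
Branch closes: p1 and ~p1 both at w0.
Every branch closes (one shown): valid in T, hence also in S4, S5 (every theorem of T is a theorem of S4 and S5).

T, S4, S5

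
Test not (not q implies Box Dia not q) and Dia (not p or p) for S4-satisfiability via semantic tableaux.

Satisfiable

1. not (not q implies Box Dia not q) and Dia (not p or p), w0
2. not (not q implies Box Dia not q), w0   [and-rule on 1]
3. Dia (not p or p), w0   [and-rule on 1]
4. not q, w0   [neg-implies-rule on 2]
5. not Box Dia not q, w0   [neg-implies-rule on 2]
6. not p or p, w1   [Dia-rule on 3: fresh world w1, w0Rw1]
7. p, w1   [or-rule on 6 (branches; this branch)]
8. not Dia not q, w2   [neg-Box-rule on 5: fresh world w2, w0Rw2]
9. q, w2   [neg-Dia-rule on 8 via w2Rw2]
Accessibility: w0Rw0, w0Rw1, w0Rw2, w1Rw1, w2Rw2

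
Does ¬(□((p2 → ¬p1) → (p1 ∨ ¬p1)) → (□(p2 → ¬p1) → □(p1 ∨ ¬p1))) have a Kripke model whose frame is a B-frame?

Unsatisfiable (every branch closes)

1. ¬(□((p2 → ¬p1) → (p1 ∨ ¬p1)) → (□(p2 → ¬p1) → □(p1 ∨ ¬p1))), 0
2. □((p2 → ¬p1) → (p1 ∨ ¬p1)), 0
3. ¬(□(p2 → ¬p1) → □(p1 ∨ ¬p1)), 0
4. □(p2 → ¬p1), 0
5. ¬□(p1 ∨ ¬p1), 0
6. (p2 → ¬p1) → (p1 ∨ ¬p1), 0
7. p2 → ¬p1, 0
8. p1 ∨ ¬p1, 0
9. ¬p1, 0
10. ¬(p1 ∨ ¬p1), 1
11. ¬p1, 1
12. p1, 1
Accessibility: 0R0, 0R1, 1R0, 1R1
Branch closes: p1 and ¬p1 both at 1.
All branches of the tableau close; one closing branch shown above.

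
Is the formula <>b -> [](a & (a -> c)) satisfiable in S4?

1. <>b -> [](a & (a -> c)), w0
2. [](a & (a -> c)), w0
3. a & (a -> c), w0
4. a, w0
5. a -> c, w0
6. c, w0
Accessibility: w0Rw0

Satisfiable (open branch found)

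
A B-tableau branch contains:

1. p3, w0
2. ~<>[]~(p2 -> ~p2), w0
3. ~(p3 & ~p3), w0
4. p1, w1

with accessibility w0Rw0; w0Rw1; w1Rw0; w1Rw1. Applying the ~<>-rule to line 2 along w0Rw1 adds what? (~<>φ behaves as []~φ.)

~[]~(p2 -> ~p2), w1

~<>φ behaves as []~φ: propagate the negated body to each accessible world.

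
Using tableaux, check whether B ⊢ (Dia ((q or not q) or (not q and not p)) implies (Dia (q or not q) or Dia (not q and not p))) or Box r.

Tableau for the negation not ((Dia ((q or not q) or (not q and not p)) implies (Dia (q or not q) or Dia (not q and not p))) or Box r):
1. not ((Dia ((q or not q) or (not q and not p)) implies (Dia (q or not q) or Dia (not q and not p))) or Box r), 0
2. not (Dia ((q or not q) or (not q and not p)) implies (Dia (q or not q) or Dia (not q and not p))), 0   [neg-or-rule on 1]
3. not Box r, 0   [neg-or-rule on 1]
4. Dia ((q or not q) or (not q and not p)), 0   [neg-implies-rule on 2]
5. not (Dia (q or not q) or Dia (not q and not p)), 0   [neg-implies-rule on 2]
6. not Dia (q or not q), 0   [neg-or-rule on 5]
7. not Dia (not q and not p), 0   [neg-or-rule on 5]
8. not (q or not q), 0   [neg-Dia-rule on 6 via 0R0]
9. not q, 0   [neg-or-rule on 8]
10. q, 0   [neg-or-rule on 8]
Accessibility: 0R0
Branch closes: q and not q both at 0.
All branches of the negation close; one closing branch shown above.

Valid in B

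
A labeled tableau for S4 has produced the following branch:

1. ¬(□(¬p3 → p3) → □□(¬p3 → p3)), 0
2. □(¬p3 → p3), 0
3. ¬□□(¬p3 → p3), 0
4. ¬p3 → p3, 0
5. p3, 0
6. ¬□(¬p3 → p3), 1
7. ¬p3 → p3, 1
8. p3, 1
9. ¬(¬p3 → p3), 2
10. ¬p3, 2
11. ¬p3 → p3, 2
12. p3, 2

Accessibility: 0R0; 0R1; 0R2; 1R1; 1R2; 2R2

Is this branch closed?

Yes, closed

Both p3 and ¬p3 appear at 2.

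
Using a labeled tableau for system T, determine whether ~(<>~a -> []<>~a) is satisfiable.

1. ~(<>~a -> []<>~a), w0
2. <>~a, w0
3. ~[]<>~a, w0
4. ~a, w1
5. ~<>~a, w2
6. a, w2
Accessibility: w0Rw0, w0Rw1, w0Rw2, w1Rw1, w2Rw2

Satisfiable (open branch found)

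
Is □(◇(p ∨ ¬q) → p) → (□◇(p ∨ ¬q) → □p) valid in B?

Valid

Tableau for the negation ¬(□(◇(p ∨ ¬q) → p) → (□◇(p ∨ ¬q) → □p)):
1. ¬(□(◇(p ∨ ¬q) → p) → (□◇(p ∨ ¬q) → □p)), w0
2. □(◇(p ∨ ¬q) → p), w0
3. ¬(□◇(p ∨ ¬q) → □p), w0
4. □◇(p ∨ ¬q), w0
5. ¬□p, w0
6. ◇(p ∨ ¬q) → p, w0
7. ◇(p ∨ ¬q), w0
8. ¬◇(p ∨ ¬q), w0
9. ¬(p ∨ ¬q), w0
10. ¬p, w0
11. q, w0
12. ¬p, w1
13. ◇(p ∨ ¬q) → p, w1
14. ◇(p ∨ ¬q), w1
15. ¬(p ∨ ¬q), w1
16. q, w1
17. ¬◇(p ∨ ¬q), w1
18. p ∨ ¬q, w2
19. ◇(p ∨ ¬q) → p, w2
20. ◇(p ∨ ¬q), w2
21. ¬(p ∨ ¬q), w2
22. ¬p, w2
23. q, w2
24. ¬q, w2
Accessibility: w0Rw0, w0Rw1, w0Rw2, w1Rw0, w1Rw1, w2Rw0, w2Rw2
Branch closes: q and ¬q both at w2.
All branches of the negation close; one closing branch shown above.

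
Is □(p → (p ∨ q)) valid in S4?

Valid in S4

Tableau for the negation ¬□(p → (p ∨ q)):
1. ¬□(p → (p ∨ q)), w0
2. ¬(p → (p ∨ q)), w1
3. p, w1
4. ¬(p ∨ q), w1
5. ¬p, w1
6. ¬q, w1
Accessibility: w0Rw0, w0Rw1, w1Rw1
Branch closes: p and ¬p both at w1.
Every branch of the negation's tableau closes; the branch above is one of them.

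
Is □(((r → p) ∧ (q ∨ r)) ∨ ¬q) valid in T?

No, not valid

Tableau for the negation ¬□(((r → p) ∧ (q ∨ r)) ∨ ¬q):
1. ¬□(((r → p) ∧ (q ∨ r)) ∨ ¬q), 0
2. ¬(((r → p) ∧ (q ∨ r)) ∨ ¬q), 1
3. ¬((r → p) ∧ (q ∨ r)), 1
4. q, 1
5. ¬(r → p), 1
6. r, 1
7. ¬p, 1
Accessibility: 0R0, 0R1, 1R1
The negation has an open branch (countermodel exists).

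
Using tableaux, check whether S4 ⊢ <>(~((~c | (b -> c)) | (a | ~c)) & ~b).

Tableau for the negation ~<>(~((~c | (b -> c)) | (a | ~c)) & ~b):
1. ~<>(~((~c | (b -> c)) | (a | ~c)) & ~b), w0
2. ~(~((~c | (b -> c)) | (a | ~c)) & ~b), w0
3. b, w0
Accessibility: w0Rw0
The negation has an open branch (countermodel exists).

Invalid (countermodel exists)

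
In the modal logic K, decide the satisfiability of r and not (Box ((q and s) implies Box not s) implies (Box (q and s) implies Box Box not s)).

Unsatisfiable

1. r and not (Box ((q and s) implies Box not s) implies (Box (q and s) implies Box Box not s)), 0
2. r, 0
3. not (Box ((q and s) implies Box not s) implies (Box (q and s) implies Box Box not s)), 0
4. Box ((q and s) implies Box not s), 0
5. not (Box (q and s) implies Box Box not s), 0
6. Box (q and s), 0
7. not Box Box not s, 0
8. not Box not s, 1
9. (q and s) implies Box not s, 1
10. q and s, 1
11. q, 1
12. s, 1
13. Box not s, 1
14. s, 2
15. not s, 2
Accessibility: 0R1, 1R2
Branch closes: s and not s both at 2.
Every branch closes; the branch above is one of them.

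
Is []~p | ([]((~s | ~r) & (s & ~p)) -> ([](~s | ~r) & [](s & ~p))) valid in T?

Yes, valid

Tableau for the negation ~([]~p | ([]((~s | ~r) & (s & ~p)) -> ([](~s | ~r) & [](s & ~p)))):
1. ~([]~p | ([]((~s | ~r) & (s & ~p)) -> ([](~s | ~r) & [](s & ~p)))), w0
2. ~[]~p, w0
3. ~([]((~s | ~r) & (s & ~p)) -> ([](~s | ~r) & [](s & ~p))), w0
4. []((~s | ~r) & (s & ~p)), w0
5. ~([](~s | ~r) & [](s & ~p)), w0
6. (~s | ~r) & (s & ~p), w0
7. ~s | ~r, w0
8. s & ~p, w0
9. s, w0
10. ~p, w0
11. ~[](s & ~p), w0
12. ~r, w0
13. p, w1
14. (~s | ~r) & (s & ~p), w1
15. ~s | ~r, w1
16. s & ~p, w1
17. s, w1
18. ~p, w1
Accessibility: w0Rw0, w0Rw1, w1Rw1
Branch closes: p and ~p both at w1.
All branches of the negation close; one closing branch shown above.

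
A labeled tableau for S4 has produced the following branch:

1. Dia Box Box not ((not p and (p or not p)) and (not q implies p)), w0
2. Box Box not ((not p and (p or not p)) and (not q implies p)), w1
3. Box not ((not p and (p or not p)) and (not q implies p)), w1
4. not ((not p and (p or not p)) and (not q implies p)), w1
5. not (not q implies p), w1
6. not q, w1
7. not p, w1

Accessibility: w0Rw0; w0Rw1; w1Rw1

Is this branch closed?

No, open

There is no literal clash: for every atom and world, at most one sign appears.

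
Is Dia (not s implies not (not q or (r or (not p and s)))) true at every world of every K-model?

Tableau for the negation not Dia (not s implies not (not q or (r or (not p and s)))):
1. not Dia (not s implies not (not q or (r or (not p and s)))), u
The negation has an open branch (countermodel exists).

Not valid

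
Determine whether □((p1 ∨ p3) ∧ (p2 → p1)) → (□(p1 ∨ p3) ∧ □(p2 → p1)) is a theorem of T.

Valid in T

Tableau for the negation ¬(□((p1 ∨ p3) ∧ (p2 → p1)) → (□(p1 ∨ p3) ∧ □(p2 → p1))):
1. ¬(□((p1 ∨ p3) ∧ (p2 → p1)) → (□(p1 ∨ p3) ∧ □(p2 → p1))), 0
2. □((p1 ∨ p3) ∧ (p2 → p1)), 0
3. ¬(□(p1 ∨ p3) ∧ □(p2 → p1)), 0
4. (p1 ∨ p3) ∧ (p2 → p1), 0
5. p1 ∨ p3, 0
6. p2 → p1, 0
7. ¬□(p2 → p1), 0
8. p3, 0
9. p1, 0
10. ¬(p2 → p1), 1
11. p2, 1
12. ¬p1, 1
13. (p1 ∨ p3) ∧ (p2 → p1), 1
14. p1 ∨ p3, 1
15. p2 → p1, 1
16. p3, 1
17. p1, 1
Accessibility: 0R0, 0R1, 1R1
Branch closes: p1 and ¬p1 both at 1.
Every branch of the negation's tableau closes; the branch above is one of them.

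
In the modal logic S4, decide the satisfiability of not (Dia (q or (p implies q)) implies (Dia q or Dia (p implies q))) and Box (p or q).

1. not (Dia (q or (p implies q)) implies (Dia q or Dia (p implies q))) and Box (p or q), u
2. not (Dia (q or (p implies q)) implies (Dia q or Dia (p implies q))), u
3. Box (p or q), u
4. Dia (q or (p implies q)), u
5. not (Dia q or Dia (p implies q)), u
6. not Dia q, u
7. not Dia (p implies q), u
8. p or q, u
9. not q, u
10. not (p implies q), u
11. p, u
12. q or (p implies q), v
13. p or q, v
14. not q, v
15. not (p implies q), v
16. p, v
17. p implies q, v
18. q, v
Accessibility: uRu, uRv, vRv
Branch closes: q and not q both at v.
(One branch shown.) All branches close.

Unsatisfiable (every branch closes)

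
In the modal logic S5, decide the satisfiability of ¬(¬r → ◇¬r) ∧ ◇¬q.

Unsatisfiable (every branch closes)

1. ¬(¬r → ◇¬r) ∧ ◇¬q, w0
2. ¬(¬r → ◇¬r), w0   [∧-rule on 1]
3. ◇¬q, w0   [∧-rule on 1]
4. ¬r, w0   [¬→-rule on 2]
5. ¬◇¬r, w0   [¬→-rule on 2]
6. r, w0   [¬◇-rule on 5 via w0Rw0]
Accessibility: w0Rw0
Branch closes: r and ¬r both at w0.
(One branch shown.) All branches close.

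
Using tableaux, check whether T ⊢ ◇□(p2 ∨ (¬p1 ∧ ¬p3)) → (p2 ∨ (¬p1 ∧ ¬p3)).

Invalid (countermodel exists)

Tableau for the negation ¬(◇□(p2 ∨ (¬p1 ∧ ¬p3)) → (p2 ∨ (¬p1 ∧ ¬p3))):
1. ¬(◇□(p2 ∨ (¬p1 ∧ ¬p3)) → (p2 ∨ (¬p1 ∧ ¬p3))), 0
2. ◇□(p2 ∨ (¬p1 ∧ ¬p3)), 0
3. ¬(p2 ∨ (¬p1 ∧ ¬p3)), 0
4. ¬p2, 0
5. ¬(¬p1 ∧ ¬p3), 0
6. p3, 0
7. □(p2 ∨ (¬p1 ∧ ¬p3)), 1
8. p2 ∨ (¬p1 ∧ ¬p3), 1
9. ¬p1 ∧ ¬p3, 1
10. ¬p1, 1
11. ¬p3, 1
Accessibility: 0R0, 0R1, 1R1
The negation has an open branch (countermodel exists).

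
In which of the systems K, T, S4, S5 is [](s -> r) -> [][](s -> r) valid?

S4, S5

T-tableau for the negation ~([](s -> r) -> [][](s -> r)):
1. ~([](s -> r) -> [][](s -> r)), u
2. [](s -> r), u
3. ~[][](s -> r), u
4. s -> r, u
5. r, u
6. ~[](s -> r), v
7. s -> r, v
8. r, v
9. ~(s -> r), w
10. s, w
11. ~r, w
Accessibility: uRu, uRv, vRv, vRw, wRw
Complete open branch: countermodel on a T-frame, so not valid in T, nor in K (the same frame is also a K-frame).
S4-tableau for the negation ~([](s -> r) -> [][](s -> r)):
1. ~([](s -> r) -> [][](s -> r)), u
2. [](s -> r), u
3. ~[][](s -> r), u
4. s -> r, u
5. r, u
6. ~[](s -> r), v
7. s -> r, v
8. r, v
9. ~(s -> r), w
10. s, w
11. ~r, w
12. s -> r, w
13. r, w
Accessibility: uRu, uRv, uRw, vRv, vRw, wRw
Branch closes: r and ~r both at w.
Every branch closes (one shown): valid in S4, hence also in S5 (every theorem of S4 is a theorem of S5).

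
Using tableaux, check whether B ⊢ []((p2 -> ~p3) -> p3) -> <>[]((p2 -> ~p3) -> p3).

Tableau for the negation ~([]((p2 -> ~p3) -> p3) -> <>[]((p2 -> ~p3) -> p3)):
1. ~([]((p2 -> ~p3) -> p3) -> <>[]((p2 -> ~p3) -> p3)), u
2. []((p2 -> ~p3) -> p3), u   [~->-rule on 1]
3. ~<>[]((p2 -> ~p3) -> p3), u   [~->-rule on 1]
4. (p2 -> ~p3) -> p3, u   [[]-rule on 2 via uRu]
5. ~[]((p2 -> ~p3) -> p3), u   [~<>-rule on 3 via uRu]
6. ~(p2 -> ~p3), u   [->-rule on 4 (branches; this branch)]
7. p2, u   [~->-rule on 6]
8. p3, u   [~->-rule on 6]
9. ~((p2 -> ~p3) -> p3), v   [~[]-rule on 5: fresh world v, uRv]
10. p2 -> ~p3, v   [~->-rule on 9]
11. ~p3, v   [~->-rule on 9]
12. (p2 -> ~p3) -> p3, v   [[]-rule on 2 via uRv]
13. ~[]((p2 -> ~p3) -> p3), v   [~<>-rule on 3 via uRv]
14. ~(p2 -> ~p3), v   [->-rule on 12 (branches; this branch)]
15. p2, v   [~->-rule on 14]
16. p3, v   [~->-rule on 14]
Accessibility: uRu, uRv, vRu, vRv
Branch closes: p3 and ~p3 both at v.
All branches of the negation close; one closing branch shown above.

Valid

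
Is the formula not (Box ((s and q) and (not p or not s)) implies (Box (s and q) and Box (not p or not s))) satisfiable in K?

1. not (Box ((s and q) and (not p or not s)) implies (Box (s and q) and Box (not p or not s))), w0
2. Box ((s and q) and (not p or not s)), w0
3. not (Box (s and q) and Box (not p or not s)), w0
4. not Box (not p or not s), w0
5. not (not p or not s), w1
6. p, w1
7. s, w1
8. (s and q) and (not p or not s), w1
9. s and q, w1
10. not p or not s, w1
11. q, w1
12. not s, w1
Accessibility: w0Rw1
Branch closes: s and not s both at w1.
All branches of the tableau close; one closing branch shown above.

No, unsatisfiable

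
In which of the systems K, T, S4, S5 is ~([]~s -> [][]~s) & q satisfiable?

K, T

T-tableau for the formula:
1. ~([]~s -> [][]~s) & q, w0
2. ~([]~s -> [][]~s), w0   [&-rule on 1]
3. q, w0   [&-rule on 1]
4. []~s, w0   [~->-rule on 2]
5. ~[][]~s, w0   [~->-rule on 2]
6. ~s, w0   [[]-rule on 4 via w0Rw0]
7. ~[]~s, w1   [~[]-rule on 5: fresh world w1, w0Rw1]
8. ~s, w1   [[]-rule on 4 via w0Rw1]
9. s, w2   [~[]-rule on 7: fresh world w2, w1Rw2]
Accessibility: w0Rw0, w0Rw1, w1Rw1, w1Rw2, w2Rw2
Complete open branch: satisfiable in T, hence also in K (this T-model is also a K-model).
S4-tableau for the formula:
1. ~([]~s -> [][]~s) & q, w0
2. ~([]~s -> [][]~s), w0   [&-rule on 1]
3. q, w0   [&-rule on 1]
4. []~s, w0   [~->-rule on 2]
5. ~[][]~s, w0   [~->-rule on 2]
6. ~s, w0   [[]-rule on 4 via w0Rw0]
7. ~[]~s, w1   [~[]-rule on 5: fresh world w1, w0Rw1]
8. ~s, w1   [[]-rule on 4 via w0Rw1]
9. s, w2   [~[]-rule on 7: fresh world w2, w1Rw2]
10. ~s, w2   [[]-rule on 4 via w0Rw2]
Accessibility: w0Rw0, w0Rw1, w0Rw2, w1Rw1, w1Rw2, w2Rw2
Branch closes: s and ~s both at w2.
Every branch closes (one shown): unsatisfiable in S4, hence also in S5 (every S5-frame is an S4-frame).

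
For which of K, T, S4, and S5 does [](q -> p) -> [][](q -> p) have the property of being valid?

S4, S5

S4-tableau for the negation ~([](q -> p) -> [][](q -> p)):
1. ~([](q -> p) -> [][](q -> p)), w0
2. [](q -> p), w0
3. ~[][](q -> p), w0
4. q -> p, w0
5. p, w0
6. ~[](q -> p), w1
7. q -> p, w1
8. p, w1
9. ~(q -> p), w2
10. q, w2
11. ~p, w2
12. q -> p, w2
13. p, w2
Accessibility: w0Rw0, w0Rw1, w0Rw2, w1Rw1, w1Rw2, w2Rw2
Branch closes: p and ~p both at w2.
Every branch closes (one shown): valid in S4, hence also in S5 (every theorem of S4 is a theorem of S5).
T-tableau for the negation ~([](q -> p) -> [][](q -> p)):
1. ~([](q -> p) -> [][](q -> p)), w0
2. [](q -> p), w0
3. ~[][](q -> p), w0
4. q -> p, w0
5. p, w0
6. ~[](q -> p), w1
7. q -> p, w1
8. p, w1
9. ~(q -> p), w2
10. q, w2
11. ~p, w2
Accessibility: w0Rw0, w0Rw1, w1Rw1, w1Rw2, w2Rw2
Complete open branch: countermodel on a T-frame, so not valid in T, nor in K (the same frame is also a K-frame).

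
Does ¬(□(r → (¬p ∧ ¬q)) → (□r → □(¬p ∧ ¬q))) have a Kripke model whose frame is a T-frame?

Unsatisfiable

1. ¬(□(r → (¬p ∧ ¬q)) → (□r → □(¬p ∧ ¬q))), w0
2. □(r → (¬p ∧ ¬q)), w0   [¬→-rule on 1]
3. ¬(□r → □(¬p ∧ ¬q)), w0   [¬→-rule on 1]
4. □r, w0   [¬→-rule on 3]
5. ¬□(¬p ∧ ¬q), w0   [¬→-rule on 3]
6. r → (¬p ∧ ¬q), w0   [□-rule on 2 via w0Rw0]
7. r, w0   [□-rule on 4 via w0Rw0]
8. ¬p ∧ ¬q, w0   [→-rule on 6 (branches; this branch)]
9. ¬p, w0   [∧-rule on 8]
10. ¬q, w0   [∧-rule on 8]
11. ¬(¬p ∧ ¬q), w1   [¬□-rule on 5: fresh world w1, w0Rw1]
12. r → (¬p ∧ ¬q), w1   [□-rule on 2 via w0Rw1]
13. r, w1   [□-rule on 4 via w0Rw1]
14. q, w1   [¬∧-rule on 11 (branches; this branch)]
15. ¬p ∧ ¬q, w1   [→-rule on 12 (branches; this branch)]
16. ¬p, w1   [∧-rule on 15]
17. ¬q, w1   [∧-rule on 15]
Accessibility: w0Rw0, w0Rw1, w1Rw1
Branch closes: q and ¬q both at w1.
(One branch shown.) All branches close.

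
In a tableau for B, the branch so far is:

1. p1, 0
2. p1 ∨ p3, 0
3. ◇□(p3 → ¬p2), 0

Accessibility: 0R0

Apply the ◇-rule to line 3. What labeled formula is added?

a fresh world 1 with 0R1, and □(p3 → ¬p2) at 1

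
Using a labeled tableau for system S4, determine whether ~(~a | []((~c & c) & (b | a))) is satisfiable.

Satisfiable

1. ~(~a | []((~c & c) & (b | a))), w0
2. a, w0
3. ~[]((~c & c) & (b | a)), w0
4. ~((~c & c) & (b | a)), w1
5. ~(b | a), w1
6. ~b, w1
7. ~a, w1
Accessibility: w0Rw0, w0Rw1, w1Rw1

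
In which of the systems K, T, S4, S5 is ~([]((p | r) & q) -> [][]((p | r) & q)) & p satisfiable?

K, T

T-tableau for the formula:
1. ~([]((p | r) & q) -> [][]((p | r) & q)) & p, w0
2. ~([]((p | r) & q) -> [][]((p | r) & q)), w0
3. p, w0
4. []((p | r) & q), w0
5. ~[][]((p | r) & q), w0
6. (p | r) & q, w0
7. p | r, w0
8. q, w0
9. r, w0
10. ~[]((p | r) & q), w1
11. (p | r) & q, w1
12. p | r, w1
13. q, w1
14. r, w1
15. ~((p | r) & q), w2
16. ~q, w2
Accessibility: w0Rw0, w0Rw1, w1Rw1, w1Rw2, w2Rw2
Complete open branch: satisfiable in T, hence also in K (this T-model is also a K-model).
S4-tableau for the formula:
1. ~([]((p | r) & q) -> [][]((p | r) & q)) & p, w0
2. ~([]((p | r) & q) -> [][]((p | r) & q)), w0
3. p, w0
4. []((p | r) & q), w0
5. ~[][]((p | r) & q), w0
6. (p | r) & q, w0
7. p | r, w0
8. q, w0
9. r, w0
10. ~[]((p | r) & q), w1
11. (p | r) & q, w1
12. p | r, w1
13. q, w1
14. r, w1
15. ~((p | r) & q), w2
16. (p | r) & q, w2
17. p | r, w2
18. q, w2
19. ~(p | r), w2
20. ~p, w2
21. ~r, w2
22. r, w2
Accessibility: w0Rw0, w0Rw1, w0Rw2, w1Rw1, w1Rw2, w2Rw2
Branch closes: r and ~r both at w2.
Every branch closes (one shown): unsatisfiable in S4, hence also in S5 (every S5-frame is an S4-frame).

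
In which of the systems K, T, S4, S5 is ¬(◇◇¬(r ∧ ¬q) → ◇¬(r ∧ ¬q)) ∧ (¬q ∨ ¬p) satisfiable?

S4-tableau for the formula:
1. ¬(◇◇¬(r ∧ ¬q) → ◇¬(r ∧ ¬q)) ∧ (¬q ∨ ¬p), 0
2. ¬(◇◇¬(r ∧ ¬q) → ◇¬(r ∧ ¬q)), 0
3. ¬q ∨ ¬p, 0
4. ◇◇¬(r ∧ ¬q), 0
5. ¬◇¬(r ∧ ¬q), 0
6. r ∧ ¬q, 0
7. r, 0
8. ¬q, 0
9. ¬p, 0
10. ◇¬(r ∧ ¬q), 1
11. r ∧ ¬q, 1
12. r, 1
13. ¬q, 1
14. ¬(r ∧ ¬q), 2
15. r ∧ ¬q, 2
16. r, 2
17. ¬q, 2
18. q, 2
Accessibility: 0R0, 0R1, 0R2, 1R1, 1R2, 2R2
Branch closes: q and ¬q both at 2.
Every branch closes (one shown): unsatisfiable in S4, hence also in S5 (every S5-frame is an S4-frame).
T-tableau for the formula:
1. ¬(◇◇¬(r ∧ ¬q) → ◇¬(r ∧ ¬q)) ∧ (¬q ∨ ¬p), 0
2. ¬(◇◇¬(r ∧ ¬q) → ◇¬(r ∧ ¬q)), 0
3. ¬q ∨ ¬p, 0
4. ◇◇¬(r ∧ ¬q), 0
5. ¬◇¬(r ∧ ¬q), 0
6. r ∧ ¬q, 0
7. r, 0
8. ¬q, 0
9. ¬p, 0
10. ◇¬(r ∧ ¬q), 1
11. r ∧ ¬q, 1
12. r, 1
13. ¬q, 1
14. ¬(r ∧ ¬q), 2
15. q, 2
Accessibility: 0R0, 0R1, 1R1, 1R2, 2R2
Complete open branch: satisfiable in T, hence also in K (this T-model is also a K-model).

K, T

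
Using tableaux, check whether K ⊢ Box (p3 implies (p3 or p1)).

Tableau for the negation not Box (p3 implies (p3 or p1)):
1. not Box (p3 implies (p3 or p1)), w0
2. not (p3 implies (p3 or p1)), w1   [neg-Box-rule on 1: fresh world w1, w0Rw1]
3. p3, w1   [neg-implies-rule on 2]
4. not (p3 or p1), w1   [neg-implies-rule on 2]
5. not p3, w1   [neg-or-rule on 4]
6. not p1, w1   [neg-or-rule on 4]
Accessibility: w0Rw1
Branch closes: p3 and not p3 both at w1.
Every branch of the negation's tableau closes; the branch above is one of them.

Valid in K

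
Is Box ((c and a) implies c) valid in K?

Tableau for the negation not Box ((c and a) implies c):
1. not Box ((c and a) implies c), 0
2. not ((c and a) implies c), 1
3. c and a, 1
4. not c, 1
5. c, 1
6. a, 1
Accessibility: 0R1
Branch closes: c and not c both at 1.
Every branch of the negation's tableau closes; the branch above is one of them.

Valid in K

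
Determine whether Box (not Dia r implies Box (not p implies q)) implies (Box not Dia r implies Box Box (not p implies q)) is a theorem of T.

Tableau for the negation not (Box (not Dia r implies Box (not p implies q)) implies (Box not Dia r implies Box Box (not p implies q))):
1. not (Box (not Dia r implies Box (not p implies q)) implies (Box not Dia r implies Box Box (not p implies q))), u
2. Box (not Dia r implies Box (not p implies q)), u
3. not (Box not Dia r implies Box Box (not p implies q)), u
4. Box not Dia r, u
5. not Box Box (not p implies q), u
6. not Dia r implies Box (not p implies q), u
7. not Dia r, u
8. not r, u
9. Box (not p implies q), u
10. not p implies q, u
11. q, u
12. not Box (not p implies q), v
13. not Dia r implies Box (not p implies q), v
14. not Dia r, v
15. not r, v
16. not p implies q, v
17. Dia r, v
18. q, v
19. not (not p implies q), w
20. not p, w
21. not q, w
22. not r, w
23. r, x
24. not r, x
Accessibility: uRu, uRv, vRv, vRw, vRx, wRw, xRx
Branch closes: r and not r both at x.
All branches of the negation close; one closing branch shown above.

Valid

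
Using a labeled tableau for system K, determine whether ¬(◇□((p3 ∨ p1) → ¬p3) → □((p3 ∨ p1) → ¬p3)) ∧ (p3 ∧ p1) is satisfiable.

Satisfiable

1. ¬(◇□((p3 ∨ p1) → ¬p3) → □((p3 ∨ p1) → ¬p3)) ∧ (p3 ∧ p1), w0
2. ¬(◇□((p3 ∨ p1) → ¬p3) → □((p3 ∨ p1) → ¬p3)), w0
3. p3 ∧ p1, w0
4. ◇□((p3 ∨ p1) → ¬p3), w0
5. ¬□((p3 ∨ p1) → ¬p3), w0
6. p3, w0
7. p1, w0
8. □((p3 ∨ p1) → ¬p3), w1
9. ¬((p3 ∨ p1) → ¬p3), w2
10. p3 ∨ p1, w2
11. p3, w2
12. p1, w2
Accessibility: w0Rw1, w0Rw2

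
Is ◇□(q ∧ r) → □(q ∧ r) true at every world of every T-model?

Invalid (countermodel exists)

Tableau for the negation ¬(◇□(q ∧ r) → □(q ∧ r)):
1. ¬(◇□(q ∧ r) → □(q ∧ r)), u
2. ◇□(q ∧ r), u   [¬→-rule on 1]
3. ¬□(q ∧ r), u   [¬→-rule on 1]
4. □(q ∧ r), v   [◇-rule on 2: fresh world v, uRv]
5. q ∧ r, v   [□-rule on 4 via vRv]
6. q, v   [∧-rule on 5]
7. r, v   [∧-rule on 5]
8. ¬(q ∧ r), w   [¬□-rule on 3: fresh world w, uRw]
9. ¬r, w   [¬∧-rule on 8 (branches; this branch)]
Accessibility: uRu, uRv, uRw, vRv, wRw
The negation has an open branch (countermodel exists).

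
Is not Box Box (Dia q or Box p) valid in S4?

Tableau for the negation Box Box (Dia q or Box p):
1. Box Box (Dia q or Box p), 0
2. Box (Dia q or Box p), 0
3. Dia q or Box p, 0
4. Box p, 0
5. p, 0
Accessibility: 0R0
The negation has an open branch (countermodel exists).

Invalid (countermodel exists)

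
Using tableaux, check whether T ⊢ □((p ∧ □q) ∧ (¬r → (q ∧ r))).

Not valid

Tableau for the negation ¬□((p ∧ □q) ∧ (¬r → (q ∧ r))):
1. ¬□((p ∧ □q) ∧ (¬r → (q ∧ r))), u
2. ¬((p ∧ □q) ∧ (¬r → (q ∧ r))), v
3. ¬(¬r → (q ∧ r)), v
4. ¬r, v
5. ¬(q ∧ r), v
Accessibility: uRu, uRv, vRv
The negation has an open branch (countermodel exists).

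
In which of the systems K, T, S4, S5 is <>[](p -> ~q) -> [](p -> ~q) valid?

S5

S5-tableau for the negation ~(<>[](p -> ~q) -> [](p -> ~q)):
1. ~(<>[](p -> ~q) -> [](p -> ~q)), u
2. <>[](p -> ~q), u
3. ~[](p -> ~q), u
4. [](p -> ~q), v
5. p -> ~q, u
6. p -> ~q, v
7. ~q, u
8. ~q, v
9. ~(p -> ~q), w
10. p, w
11. q, w
12. p -> ~q, w
13. ~q, w
Accessibility: uRu, uRv, uRw, vRu, vRv, vRw, wRu, wRv, wRw
Branch closes: q and ~q both at w.
Every branch closes (one shown): valid in S5.
S4-tableau for the negation ~(<>[](p -> ~q) -> [](p -> ~q)):
1. ~(<>[](p -> ~q) -> [](p -> ~q)), u
2. <>[](p -> ~q), u
3. ~[](p -> ~q), u
4. [](p -> ~q), v
5. p -> ~q, v
6. ~q, v
7. ~(p -> ~q), w
8. p, w
9. q, w
Accessibility: uRu, uRv, uRw, vRv, wRw
Complete open branch: countermodel on an S4-frame, so not valid in S4, nor in K, T (the same frame is also a K-frame and a T-frame).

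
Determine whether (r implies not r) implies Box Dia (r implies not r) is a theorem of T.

Tableau for the negation not ((r implies not r) implies Box Dia (r implies not r)):
1. not ((r implies not r) implies Box Dia (r implies not r)), u
2. r implies not r, u
3. not Box Dia (r implies not r), u
4. not r, u
5. not Dia (r implies not r), v
6. not (r implies not r), v
7. r, v
Accessibility: uRu, uRv, vRv
The negation has an open branch (countermodel exists).

No, not valid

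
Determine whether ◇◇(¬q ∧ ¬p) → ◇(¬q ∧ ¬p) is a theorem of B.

Tableau for the negation ¬(◇◇(¬q ∧ ¬p) → ◇(¬q ∧ ¬p)):
1. ¬(◇◇(¬q ∧ ¬p) → ◇(¬q ∧ ¬p)), u
2. ◇◇(¬q ∧ ¬p), u   [¬→-rule on 1]
3. ¬◇(¬q ∧ ¬p), u   [¬→-rule on 1]
4. ¬(¬q ∧ ¬p), u   [¬◇-rule on 3 via uRu]
5. p, u   [¬∧-rule on 4 (branches; this branch)]
6. ◇(¬q ∧ ¬p), v   [◇-rule on 2: fresh world v, uRv]
7. ¬(¬q ∧ ¬p), v   [¬◇-rule on 3 via uRv]
8. p, v   [¬∧-rule on 7 (branches; this branch)]
9. ¬q ∧ ¬p, w   [◇-rule on 6: fresh world w, vRw]
10. ¬q, w   [∧-rule on 9]
11. ¬p, w   [∧-rule on 9]
Accessibility: uRu, uRv, vRu, vRv, vRw, wRv, wRw
The negation has an open branch (countermodel exists).

Not valid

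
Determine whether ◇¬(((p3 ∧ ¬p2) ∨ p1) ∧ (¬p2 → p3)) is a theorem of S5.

Not valid

Tableau for the negation ¬◇¬(((p3 ∧ ¬p2) ∨ p1) ∧ (¬p2 → p3)):
1. ¬◇¬(((p3 ∧ ¬p2) ∨ p1) ∧ (¬p2 → p3)), w0
2. ((p3 ∧ ¬p2) ∨ p1) ∧ (¬p2 → p3), w0
3. (p3 ∧ ¬p2) ∨ p1, w0
4. ¬p2 → p3, w0
5. p1, w0
6. p3, w0
Accessibility: w0Rw0
The negation has an open branch (countermodel exists).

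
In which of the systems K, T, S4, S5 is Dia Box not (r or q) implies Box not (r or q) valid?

S4-tableau for the negation not (Dia Box not (r or q) implies Box not (r or q)):
1. not (Dia Box not (r or q) implies Box not (r or q)), w0
2. Dia Box not (r or q), w0   [neg-implies-rule on 1]
3. not Box not (r or q), w0   [neg-implies-rule on 1]
4. Box not (r or q), w1   [Dia-rule on 2: fresh world w1, w0Rw1]
5. not (r or q), w1   [Box-rule on 4 via w1Rw1]
6. not r, w1   [neg-or-rule on 5]
7. not q, w1   [neg-or-rule on 5]
8. r or q, w2   [neg-Box-rule on 3: fresh world w2, w0Rw2]
9. q, w2   [or-rule on 8 (branches; this branch)]
Accessibility: w0Rw0, w0Rw1, w0Rw2, w1Rw1, w2Rw2
Complete open branch: countermodel on an S4-frame, so not valid in S4, nor in K, T (the same frame is also a K-frame and a T-frame).
S5-tableau for the negation not (Dia Box not (r or q) implies Box not (r or q)):
1. not (Dia Box not (r or q) implies Box not (r or q)), w0
2. Dia Box not (r or q), w0   [neg-implies-rule on 1]
3. not Box not (r or q), w0   [neg-implies-rule on 1]
4. Box not (r or q), w1   [Dia-rule on 2: fresh world w1, w0Rw1]
5. not (r or q), w0   [Box-rule on 4 via w1Rw0]
6. not r, w0   [neg-or-rule on 5]
7. not q, w0   [neg-or-rule on 5]
8. not (r or q), w1   [Box-rule on 4 via w1Rw1]
9. not r, w1   [neg-or-rule on 8]
10. not q, w1   [neg-or-rule on 8]
11. r or q, w2   [neg-Box-rule on 3: fresh world w2, w0Rw2]
12. not (r or q), w2   [Box-rule on 4 via w1Rw2]
13. not r, w2   [neg-or-rule on 12]
14. not q, w2   [neg-or-rule on 12]
15. q, w2   [or-rule on 11 (branches; this branch)]
Accessibility: w0Rw0, w0Rw1, w0Rw2, w1Rw0, w1Rw1, w1Rw2, w2Rw0, w2Rw1, w2Rw2
Branch closes: q and not q both at w2.
Every branch closes (one shown): valid in S5.

S5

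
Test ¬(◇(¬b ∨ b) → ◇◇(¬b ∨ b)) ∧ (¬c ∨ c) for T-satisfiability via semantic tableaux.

1. ¬(◇(¬b ∨ b) → ◇◇(¬b ∨ b)) ∧ (¬c ∨ c), 0
2. ¬(◇(¬b ∨ b) → ◇◇(¬b ∨ b)), 0   [∧-rule on 1]
3. ¬c ∨ c, 0   [∧-rule on 1]
4. ◇(¬b ∨ b), 0   [¬→-rule on 2]
5. ¬◇◇(¬b ∨ b), 0   [¬→-rule on 2]
6. ¬◇(¬b ∨ b), 0   [¬◇-rule on 5 via 0R0]
7. ¬(¬b ∨ b), 0   [¬◇-rule on 6 via 0R0]
8. b, 0   [¬∨-rule on 7]
9. ¬b, 0   [¬∨-rule on 7]
Accessibility: 0R0
Branch closes: b and ¬b both at 0.
All branches of the tableau close; one closing branch shown above.

No, unsatisfiable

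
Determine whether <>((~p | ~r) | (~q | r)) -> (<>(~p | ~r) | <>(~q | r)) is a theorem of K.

Valid

Tableau for the negation ~(<>((~p | ~r) | (~q | r)) -> (<>(~p | ~r) | <>(~q | r))):
1. ~(<>((~p | ~r) | (~q | r)) -> (<>(~p | ~r) | <>(~q | r))), u
2. <>((~p | ~r) | (~q | r)), u   [~->-rule on 1]
3. ~(<>(~p | ~r) | <>(~q | r)), u   [~->-rule on 1]
4. ~<>(~p | ~r), u   [~|-rule on 3]
5. ~<>(~q | r), u   [~|-rule on 3]
6. (~p | ~r) | (~q | r), v   [<>-rule on 2: fresh world v, uRv]
7. ~(~p | ~r), v   [~<>-rule on 4 via uRv]
8. p, v   [~|-rule on 7]
9. r, v   [~|-rule on 7]
10. ~(~q | r), v   [~<>-rule on 5 via uRv]
11. q, v   [~|-rule on 10]
12. ~r, v   [~|-rule on 10]
Accessibility: uRv
Branch closes: r and ~r both at v.
Every branch of the negation's tableau closes; the branch above is one of them.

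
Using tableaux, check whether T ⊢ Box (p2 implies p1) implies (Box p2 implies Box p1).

Valid in T

Tableau for the negation not (Box (p2 implies p1) implies (Box p2 implies Box p1)):
1. not (Box (p2 implies p1) implies (Box p2 implies Box p1)), w0
2. Box (p2 implies p1), w0   [neg-implies-rule on 1]
3. not (Box p2 implies Box p1), w0   [neg-implies-rule on 1]
4. Box p2, w0   [neg-implies-rule on 3]
5. not Box p1, w0   [neg-implies-rule on 3]
6. p2 implies p1, w0   [Box-rule on 2 via w0Rw0]
7. p2, w0   [Box-rule on 4 via w0Rw0]
8. p1, w0   [implies-rule on 6 (branches; this branch)]
9. not p1, w1   [neg-Box-rule on 5: fresh world w1, w0Rw1]
10. p2 implies p1, w1   [Box-rule on 2 via w0Rw1]
11. p2, w1   [Box-rule on 4 via w0Rw1]
12. p1, w1   [implies-rule on 10 (branches; this branch)]
Accessibility: w0Rw0, w0Rw1, w1Rw1
Branch closes: p1 and not p1 both at w1.
All branches of the negation close; one closing branch shown above.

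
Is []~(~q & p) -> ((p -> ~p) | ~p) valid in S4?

Tableau for the negation ~([]~(~q & p) -> ((p -> ~p) | ~p)):
1. ~([]~(~q & p) -> ((p -> ~p) | ~p)), u
2. []~(~q & p), u
3. ~((p -> ~p) | ~p), u
4. ~(p -> ~p), u
5. p, u
6. ~(~q & p), u
7. q, u
Accessibility: uRu
The negation has an open branch (countermodel exists).

No, not valid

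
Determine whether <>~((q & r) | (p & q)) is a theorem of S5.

Tableau for the negation ~<>~((q & r) | (p & q)):
1. ~<>~((q & r) | (p & q)), 0
2. (q & r) | (p & q), 0   [~<>-rule on 1 via 0R0]
3. p & q, 0   [|-rule on 2 (branches; this branch)]
4. p, 0   [&-rule on 3]
5. q, 0   [&-rule on 3]
Accessibility: 0R0
The negation has an open branch (countermodel exists).

No, not valid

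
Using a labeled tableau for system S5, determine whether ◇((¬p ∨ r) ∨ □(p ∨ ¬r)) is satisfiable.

Yes, satisfiable

1. ◇((¬p ∨ r) ∨ □(p ∨ ¬r)), w0
2. (¬p ∨ r) ∨ □(p ∨ ¬r), w1   [◇-rule on 1: fresh world w1, w0Rw1]
3. □(p ∨ ¬r), w1   [∨-rule on 2 (branches; this branch)]
4. p ∨ ¬r, w0   [□-rule on 3 via w1Rw0]
5. p ∨ ¬r, w1   [□-rule on 3 via w1Rw1]
6. ¬r, w0   [∨-rule on 4 (branches; this branch)]
7. ¬r, w1   [∨-rule on 5 (branches; this branch)]
Accessibility: w0Rw0, w0Rw1, w1Rw0, w1Rw1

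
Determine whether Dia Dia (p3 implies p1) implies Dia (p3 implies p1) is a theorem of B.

No, not valid

Tableau for the negation not (Dia Dia (p3 implies p1) implies Dia (p3 implies p1)):
1. not (Dia Dia (p3 implies p1) implies Dia (p3 implies p1)), 0
2. Dia Dia (p3 implies p1), 0   [neg-implies-rule on 1]
3. not Dia (p3 implies p1), 0   [neg-implies-rule on 1]
4. not (p3 implies p1), 0   [neg-Dia-rule on 3 via 0R0]
5. p3, 0   [neg-implies-rule on 4]
6. not p1, 0   [neg-implies-rule on 4]
7. Dia (p3 implies p1), 1   [Dia-rule on 2: fresh world 1, 0R1]
8. not (p3 implies p1), 1   [neg-Dia-rule on 3 via 0R1]
9. p3, 1   [neg-implies-rule on 8]
10. not p1, 1   [neg-implies-rule on 8]
11. p3 implies p1, 2   [Dia-rule on 7: fresh world 2, 1R2]
12. p1, 2   [implies-rule on 11 (branches; this branch)]
Accessibility: 0R0, 0R1, 1R0, 1R1, 1R2, 2R1, 2R2
The negation has an open branch (countermodel exists).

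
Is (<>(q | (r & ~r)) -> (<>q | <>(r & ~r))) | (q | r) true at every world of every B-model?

Valid

Tableau for the negation ~((<>(q | (r & ~r)) -> (<>q | <>(r & ~r))) | (q | r)):
1. ~((<>(q | (r & ~r)) -> (<>q | <>(r & ~r))) | (q | r)), 0
2. ~(<>(q | (r & ~r)) -> (<>q | <>(r & ~r))), 0
3. ~(q | r), 0
4. <>(q | (r & ~r)), 0
5. ~(<>q | <>(r & ~r)), 0
6. ~q, 0
7. ~r, 0
8. ~<>q, 0
9. ~<>(r & ~r), 0
10. ~(r & ~r), 0
11. q | (r & ~r), 1
12. ~q, 1
13. ~(r & ~r), 1
14. r & ~r, 1
15. r, 1
16. ~r, 1
Accessibility: 0R0, 0R1, 1R0, 1R1
Branch closes: r and ~r both at 1.
All branches of the negation close; one closing branch shown above.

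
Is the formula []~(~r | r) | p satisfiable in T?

1. []~(~r | r) | p, 0
2. p, 0
Accessibility: 0R0

Satisfiable (open branch found)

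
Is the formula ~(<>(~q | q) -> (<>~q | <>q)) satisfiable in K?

1. ~(<>(~q | q) -> (<>~q | <>q)), u
2. <>(~q | q), u   [~->-rule on 1]
3. ~(<>~q | <>q), u   [~->-rule on 1]
4. ~<>~q, u   [~|-rule on 3]
5. ~<>q, u   [~|-rule on 3]
6. ~q | q, v   [<>-rule on 2: fresh world v, uRv]
7. q, v   [~<>-rule on 4 via uRv]
8. ~q, v   [~<>-rule on 5 via uRv]
Accessibility: uRv
Branch closes: q and ~q both at v.
Every branch closes; the branch above is one of them.

Unsatisfiable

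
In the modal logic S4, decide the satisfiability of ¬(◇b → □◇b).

1. ¬(◇b → □◇b), w0
2. ◇b, w0
3. ¬□◇b, w0
4. b, w1
5. ¬◇b, w2
6. ¬b, w2
Accessibility: w0Rw0, w0Rw1, w0Rw2, w1Rw1, w2Rw2

Yes, satisfiable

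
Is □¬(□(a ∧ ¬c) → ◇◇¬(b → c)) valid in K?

Not valid

Tableau for the negation ¬□¬(□(a ∧ ¬c) → ◇◇¬(b → c)):
1. ¬□¬(□(a ∧ ¬c) → ◇◇¬(b → c)), u
2. □(a ∧ ¬c) → ◇◇¬(b → c), v   [¬□-rule on 1: fresh world v, uRv]
3. ◇◇¬(b → c), v   [→-rule on 2 (branches; this branch)]
4. ◇¬(b → c), w   [◇-rule on 3: fresh world w, vRw]
5. ¬(b → c), x   [◇-rule on 4: fresh world x, wRx]
6. b, x   [¬→-rule on 5]
7. ¬c, x   [¬→-rule on 5]
Accessibility: uRv, vRw, wRx
The negation has an open branch (countermodel exists).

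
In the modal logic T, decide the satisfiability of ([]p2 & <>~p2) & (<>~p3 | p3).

1. ([]p2 & <>~p2) & (<>~p3 | p3), 0
2. []p2 & <>~p2, 0
3. <>~p3 | p3, 0
4. []p2, 0
5. <>~p2, 0
6. p2, 0
7. p3, 0
8. ~p2, 1
9. p2, 1
Accessibility: 0R0, 0R1, 1R1
Branch closes: p2 and ~p2 both at 1.
Every branch closes; the branch above is one of them.

Unsatisfiable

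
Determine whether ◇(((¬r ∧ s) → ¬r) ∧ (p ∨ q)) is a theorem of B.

Invalid (countermodel exists)

Tableau for the negation ¬◇(((¬r ∧ s) → ¬r) ∧ (p ∨ q)):
1. ¬◇(((¬r ∧ s) → ¬r) ∧ (p ∨ q)), 0
2. ¬(((¬r ∧ s) → ¬r) ∧ (p ∨ q)), 0
3. ¬(p ∨ q), 0
4. ¬p, 0
5. ¬q, 0
Accessibility: 0R0
The negation has an open branch (countermodel exists).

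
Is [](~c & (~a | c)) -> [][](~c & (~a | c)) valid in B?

Tableau for the negation ~([](~c & (~a | c)) -> [][](~c & (~a | c))):
1. ~([](~c & (~a | c)) -> [][](~c & (~a | c))), w0
2. [](~c & (~a | c)), w0
3. ~[][](~c & (~a | c)), w0
4. ~c & (~a | c), w0
5. ~c, w0
6. ~a | c, w0
7. ~a, w0
8. ~[](~c & (~a | c)), w1
9. ~c & (~a | c), w1
10. ~c, w1
11. ~a | c, w1
12. ~a, w1
13. ~(~c & (~a | c)), w2
14. ~(~a | c), w2
15. a, w2
16. ~c, w2
Accessibility: w0Rw0, w0Rw1, w1Rw0, w1Rw1, w1Rw2, w2Rw1, w2Rw2
The negation has an open branch (countermodel exists).

No, not valid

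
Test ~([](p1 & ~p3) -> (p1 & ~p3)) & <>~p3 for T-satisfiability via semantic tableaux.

Unsatisfiable (every branch closes)

1. ~([](p1 & ~p3) -> (p1 & ~p3)) & <>~p3, u
2. ~([](p1 & ~p3) -> (p1 & ~p3)), u
3. <>~p3, u
4. [](p1 & ~p3), u
5. ~(p1 & ~p3), u
6. p1 & ~p3, u
7. p1, u
8. ~p3, u
9. p3, u
Accessibility: uRu
Branch closes: p3 and ~p3 both at u.
(One branch shown.) All branches close.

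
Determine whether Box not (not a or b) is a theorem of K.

Invalid (countermodel exists)

Tableau for the negation not Box not (not a or b):
1. not Box not (not a or b), w0
2. not a or b, w1
3. b, w1
Accessibility: w0Rw1
The negation has an open branch (countermodel exists).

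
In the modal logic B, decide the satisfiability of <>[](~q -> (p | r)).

1. <>[](~q -> (p | r)), u
2. [](~q -> (p | r)), v
3. ~q -> (p | r), u
4. ~q -> (p | r), v
5. p | r, u
6. p | r, v
7. r, u
8. r, v
Accessibility: uRu, uRv, vRu, vRv

Yes, satisfiable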